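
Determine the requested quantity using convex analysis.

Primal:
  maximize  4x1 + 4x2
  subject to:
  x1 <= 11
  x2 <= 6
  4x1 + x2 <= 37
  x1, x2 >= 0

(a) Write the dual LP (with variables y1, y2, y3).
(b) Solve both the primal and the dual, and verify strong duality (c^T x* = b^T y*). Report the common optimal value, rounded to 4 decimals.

The standard primal-dual pair for 'max c^T x s.t. A x <= b, x >= 0' is:
  Dual:  min b^T y  s.t.  A^T y >= c,  y >= 0.

So the dual LP is:
  minimize  11y1 + 6y2 + 37y3
  subject to:
    y1 + 4y3 >= 4
    y2 + y3 >= 4
    y1, y2, y3 >= 0

Solving the primal: x* = (7.75, 6).
  primal value c^T x* = 55.
Solving the dual: y* = (0, 3, 1).
  dual value b^T y* = 55.
Strong duality: c^T x* = b^T y*. Confirmed.

55


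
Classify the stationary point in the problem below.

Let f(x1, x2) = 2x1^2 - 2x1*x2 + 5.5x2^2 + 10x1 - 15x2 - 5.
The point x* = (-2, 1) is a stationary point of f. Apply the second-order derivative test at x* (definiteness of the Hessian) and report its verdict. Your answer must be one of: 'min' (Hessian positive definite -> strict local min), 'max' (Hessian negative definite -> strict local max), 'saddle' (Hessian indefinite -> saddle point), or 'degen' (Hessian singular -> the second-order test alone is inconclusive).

Compute the Hessian H = grad^2 f:
  H = [[4, -2], [-2, 11]]
Verify stationarity: grad f(x*) = H x* + g = (0, 0).
Eigenvalues of H: 3.4689, 11.5311.
Both eigenvalues > 0, so H is positive definite -> x* is a strict local min.

min


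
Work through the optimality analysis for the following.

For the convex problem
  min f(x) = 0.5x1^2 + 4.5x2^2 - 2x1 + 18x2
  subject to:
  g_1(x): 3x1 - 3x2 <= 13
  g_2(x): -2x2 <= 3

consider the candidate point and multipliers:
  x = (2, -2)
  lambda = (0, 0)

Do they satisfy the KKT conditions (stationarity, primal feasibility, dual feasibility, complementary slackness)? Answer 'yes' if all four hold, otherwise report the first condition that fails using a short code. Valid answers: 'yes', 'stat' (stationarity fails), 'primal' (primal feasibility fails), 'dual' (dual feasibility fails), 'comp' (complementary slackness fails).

Gradient of f: grad f(x) = Q x + c = (0, 0)
Constraint values g_i(x) = a_i^T x - b_i:
  g_1((2, -2)) = -1
  g_2((2, -2)) = 1
Stationarity residual: grad f(x) + sum_i lambda_i a_i = (0, 0)
  -> stationarity OK
Primal feasibility (all g_i <= 0): FAILS
Dual feasibility (all lambda_i >= 0): OK
Complementary slackness (lambda_i * g_i(x) = 0 for all i): OK

Verdict: the first failing condition is primal_feasibility -> primal.

primal


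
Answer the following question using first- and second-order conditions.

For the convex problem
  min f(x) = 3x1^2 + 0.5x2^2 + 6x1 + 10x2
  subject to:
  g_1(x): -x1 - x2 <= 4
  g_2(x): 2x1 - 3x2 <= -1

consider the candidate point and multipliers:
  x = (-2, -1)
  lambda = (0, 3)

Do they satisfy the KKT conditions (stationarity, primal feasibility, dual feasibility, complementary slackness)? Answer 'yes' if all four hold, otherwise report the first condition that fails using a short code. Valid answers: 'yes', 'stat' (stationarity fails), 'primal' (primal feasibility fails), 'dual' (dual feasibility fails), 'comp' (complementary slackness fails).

Gradient of f: grad f(x) = Q x + c = (-6, 9)
Constraint values g_i(x) = a_i^T x - b_i:
  g_1((-2, -1)) = -1
  g_2((-2, -1)) = 0
Stationarity residual: grad f(x) + sum_i lambda_i a_i = (0, 0)
  -> stationarity OK
Primal feasibility (all g_i <= 0): OK
Dual feasibility (all lambda_i >= 0): OK
Complementary slackness (lambda_i * g_i(x) = 0 for all i): OK

Verdict: yes, KKT holds.

yes


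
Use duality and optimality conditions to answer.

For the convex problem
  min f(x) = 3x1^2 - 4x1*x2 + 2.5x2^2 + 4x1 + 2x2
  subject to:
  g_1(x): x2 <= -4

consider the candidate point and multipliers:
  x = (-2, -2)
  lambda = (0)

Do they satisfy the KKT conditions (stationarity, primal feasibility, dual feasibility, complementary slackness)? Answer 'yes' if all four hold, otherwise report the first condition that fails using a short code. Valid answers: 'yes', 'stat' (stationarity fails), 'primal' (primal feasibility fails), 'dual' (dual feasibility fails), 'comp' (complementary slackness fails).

Gradient of f: grad f(x) = Q x + c = (0, 0)
Constraint values g_i(x) = a_i^T x - b_i:
  g_1((-2, -2)) = 2
Stationarity residual: grad f(x) + sum_i lambda_i a_i = (0, 0)
  -> stationarity OK
Primal feasibility (all g_i <= 0): FAILS
Dual feasibility (all lambda_i >= 0): OK
Complementary slackness (lambda_i * g_i(x) = 0 for all i): OK

Verdict: the first failing condition is primal_feasibility -> primal.

primal


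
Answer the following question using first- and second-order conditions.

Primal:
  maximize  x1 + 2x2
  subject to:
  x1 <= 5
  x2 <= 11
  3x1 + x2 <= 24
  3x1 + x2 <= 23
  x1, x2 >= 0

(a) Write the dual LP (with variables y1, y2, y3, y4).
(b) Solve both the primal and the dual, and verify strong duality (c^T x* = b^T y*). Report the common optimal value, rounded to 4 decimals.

The standard primal-dual pair for 'max c^T x s.t. A x <= b, x >= 0' is:
  Dual:  min b^T y  s.t.  A^T y >= c,  y >= 0.

So the dual LP is:
  minimize  5y1 + 11y2 + 24y3 + 23y4
  subject to:
    y1 + 3y3 + 3y4 >= 1
    y2 + y3 + y4 >= 2
    y1, y2, y3, y4 >= 0

Solving the primal: x* = (4, 11).
  primal value c^T x* = 26.
Solving the dual: y* = (0, 1.6667, 0, 0.3333).
  dual value b^T y* = 26.
Strong duality: c^T x* = b^T y*. Confirmed.

26


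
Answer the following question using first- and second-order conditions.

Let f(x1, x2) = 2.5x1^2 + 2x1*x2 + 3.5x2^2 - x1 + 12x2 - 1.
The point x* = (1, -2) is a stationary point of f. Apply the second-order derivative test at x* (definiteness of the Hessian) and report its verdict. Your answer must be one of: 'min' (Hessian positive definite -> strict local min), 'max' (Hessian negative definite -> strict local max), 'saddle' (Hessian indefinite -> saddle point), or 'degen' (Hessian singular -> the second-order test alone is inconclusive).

Compute the Hessian H = grad^2 f:
  H = [[5, 2], [2, 7]]
Verify stationarity: grad f(x*) = H x* + g = (0, 0).
Eigenvalues of H: 3.7639, 8.2361.
Both eigenvalues > 0, so H is positive definite -> x* is a strict local min.

min


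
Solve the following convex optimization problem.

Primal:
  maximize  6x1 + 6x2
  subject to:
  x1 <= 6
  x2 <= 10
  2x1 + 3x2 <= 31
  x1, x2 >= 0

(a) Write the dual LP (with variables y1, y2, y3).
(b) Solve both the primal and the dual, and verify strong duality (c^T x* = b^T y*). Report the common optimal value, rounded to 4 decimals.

The standard primal-dual pair for 'max c^T x s.t. A x <= b, x >= 0' is:
  Dual:  min b^T y  s.t.  A^T y >= c,  y >= 0.

So the dual LP is:
  minimize  6y1 + 10y2 + 31y3
  subject to:
    y1 + 2y3 >= 6
    y2 + 3y3 >= 6
    y1, y2, y3 >= 0

Solving the primal: x* = (6, 6.3333).
  primal value c^T x* = 74.
Solving the dual: y* = (2, 0, 2).
  dual value b^T y* = 74.
Strong duality: c^T x* = b^T y*. Confirmed.

74


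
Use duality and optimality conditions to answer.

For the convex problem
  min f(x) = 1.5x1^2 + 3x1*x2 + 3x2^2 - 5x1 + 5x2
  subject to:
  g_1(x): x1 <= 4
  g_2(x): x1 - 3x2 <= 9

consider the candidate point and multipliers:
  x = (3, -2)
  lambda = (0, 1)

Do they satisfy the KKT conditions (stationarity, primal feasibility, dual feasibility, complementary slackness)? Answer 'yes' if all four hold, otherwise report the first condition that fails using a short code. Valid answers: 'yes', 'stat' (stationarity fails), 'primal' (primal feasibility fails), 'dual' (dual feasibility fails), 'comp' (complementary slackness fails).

Gradient of f: grad f(x) = Q x + c = (-2, 2)
Constraint values g_i(x) = a_i^T x - b_i:
  g_1((3, -2)) = -1
  g_2((3, -2)) = 0
Stationarity residual: grad f(x) + sum_i lambda_i a_i = (-1, -1)
  -> stationarity FAILS
Primal feasibility (all g_i <= 0): OK
Dual feasibility (all lambda_i >= 0): OK
Complementary slackness (lambda_i * g_i(x) = 0 for all i): OK

Verdict: the first failing condition is stationarity -> stat.

stat


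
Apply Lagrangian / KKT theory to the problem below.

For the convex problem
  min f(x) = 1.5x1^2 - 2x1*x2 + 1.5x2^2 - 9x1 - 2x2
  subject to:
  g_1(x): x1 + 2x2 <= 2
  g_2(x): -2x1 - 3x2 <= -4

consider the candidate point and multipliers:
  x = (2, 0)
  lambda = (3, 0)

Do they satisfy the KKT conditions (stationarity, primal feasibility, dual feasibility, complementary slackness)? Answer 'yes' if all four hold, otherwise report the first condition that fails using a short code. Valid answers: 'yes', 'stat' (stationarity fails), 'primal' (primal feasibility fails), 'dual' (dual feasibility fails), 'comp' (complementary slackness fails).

Gradient of f: grad f(x) = Q x + c = (-3, -6)
Constraint values g_i(x) = a_i^T x - b_i:
  g_1((2, 0)) = 0
  g_2((2, 0)) = 0
Stationarity residual: grad f(x) + sum_i lambda_i a_i = (0, 0)
  -> stationarity OK
Primal feasibility (all g_i <= 0): OK
Dual feasibility (all lambda_i >= 0): OK
Complementary slackness (lambda_i * g_i(x) = 0 for all i): OK

Verdict: yes, KKT holds.

yes


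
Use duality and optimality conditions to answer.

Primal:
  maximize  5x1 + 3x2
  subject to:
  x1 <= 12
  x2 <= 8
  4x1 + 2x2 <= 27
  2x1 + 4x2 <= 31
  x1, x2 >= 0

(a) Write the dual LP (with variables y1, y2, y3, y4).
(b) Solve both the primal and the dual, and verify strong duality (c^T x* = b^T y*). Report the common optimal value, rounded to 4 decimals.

The standard primal-dual pair for 'max c^T x s.t. A x <= b, x >= 0' is:
  Dual:  min b^T y  s.t.  A^T y >= c,  y >= 0.

So the dual LP is:
  minimize  12y1 + 8y2 + 27y3 + 31y4
  subject to:
    y1 + 4y3 + 2y4 >= 5
    y2 + 2y3 + 4y4 >= 3
    y1, y2, y3, y4 >= 0

Solving the primal: x* = (3.8333, 5.8333).
  primal value c^T x* = 36.6667.
Solving the dual: y* = (0, 0, 1.1667, 0.1667).
  dual value b^T y* = 36.6667.
Strong duality: c^T x* = b^T y*. Confirmed.

36.6667


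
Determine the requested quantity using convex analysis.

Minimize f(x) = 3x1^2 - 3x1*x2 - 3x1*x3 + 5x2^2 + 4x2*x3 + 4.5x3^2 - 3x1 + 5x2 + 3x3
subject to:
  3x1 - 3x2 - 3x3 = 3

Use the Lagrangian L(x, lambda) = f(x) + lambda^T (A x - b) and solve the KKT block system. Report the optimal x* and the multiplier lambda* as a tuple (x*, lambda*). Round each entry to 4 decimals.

Form the Lagrangian:
  L(x, lambda) = (1/2) x^T Q x + c^T x + lambda^T (A x - b)
Stationarity (grad_x L = 0): Q x + c + A^T lambda = 0.
Primal feasibility: A x = b.

This gives the KKT block system:
  [ Q   A^T ] [ x     ]   [-c ]
  [ A    0  ] [ lambda ] = [ b ]

Solving the linear system:
  x*      = (0.4189, -0.4459, -0.1351)
  lambda* = (-0.4189)
  f(x*)   = -1.3176

x* = (0.4189, -0.4459, -0.1351), lambda* = (-0.4189)


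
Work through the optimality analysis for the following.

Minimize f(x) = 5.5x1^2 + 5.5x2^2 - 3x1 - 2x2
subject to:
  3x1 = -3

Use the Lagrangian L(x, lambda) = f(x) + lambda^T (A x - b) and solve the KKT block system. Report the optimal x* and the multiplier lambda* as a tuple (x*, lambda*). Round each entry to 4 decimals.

Form the Lagrangian:
  L(x, lambda) = (1/2) x^T Q x + c^T x + lambda^T (A x - b)
Stationarity (grad_x L = 0): Q x + c + A^T lambda = 0.
Primal feasibility: A x = b.

This gives the KKT block system:
  [ Q   A^T ] [ x     ]   [-c ]
  [ A    0  ] [ lambda ] = [ b ]

Solving the linear system:
  x*      = (-1, 0.1818)
  lambda* = (4.6667)
  f(x*)   = 8.3182

x* = (-1, 0.1818), lambda* = (4.6667)


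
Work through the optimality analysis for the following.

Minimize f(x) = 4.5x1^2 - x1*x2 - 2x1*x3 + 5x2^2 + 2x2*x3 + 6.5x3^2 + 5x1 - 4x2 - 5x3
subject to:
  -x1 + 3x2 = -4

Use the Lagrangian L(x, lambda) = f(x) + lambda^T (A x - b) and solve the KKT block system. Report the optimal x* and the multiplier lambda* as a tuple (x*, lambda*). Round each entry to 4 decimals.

Form the Lagrangian:
  L(x, lambda) = (1/2) x^T Q x + c^T x + lambda^T (A x - b)
Stationarity (grad_x L = 0): Q x + c + A^T lambda = 0.
Primal feasibility: A x = b.

This gives the KKT block system:
  [ Q   A^T ] [ x     ]   [-c ]
  [ A    0  ] [ lambda ] = [ b ]

Solving the linear system:
  x*      = (0.0248, -1.3251, 0.5923)
  lambda* = (5.3636)
  f(x*)   = 11.9587

x* = (0.0248, -1.3251, 0.5923), lambda* = (5.3636)


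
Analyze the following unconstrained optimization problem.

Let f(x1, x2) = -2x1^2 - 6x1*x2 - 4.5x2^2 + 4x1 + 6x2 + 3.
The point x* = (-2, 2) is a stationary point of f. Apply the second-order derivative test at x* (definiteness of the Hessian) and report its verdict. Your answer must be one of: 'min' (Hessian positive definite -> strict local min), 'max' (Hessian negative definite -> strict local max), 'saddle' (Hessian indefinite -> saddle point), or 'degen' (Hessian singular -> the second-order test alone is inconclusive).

Compute the Hessian H = grad^2 f:
  H = [[-4, -6], [-6, -9]]
Verify stationarity: grad f(x*) = H x* + g = (0, 0).
Eigenvalues of H: -13, 0.
H has a zero eigenvalue (singular; negative semidefinite but not definite), so H is neither positive definite, negative definite, nor indefinite. The second-order test alone is inconclusive -> degen.
(Indeed, f is constant along the null direction of H through x*, so x* is not a strict local extremum.)

degen


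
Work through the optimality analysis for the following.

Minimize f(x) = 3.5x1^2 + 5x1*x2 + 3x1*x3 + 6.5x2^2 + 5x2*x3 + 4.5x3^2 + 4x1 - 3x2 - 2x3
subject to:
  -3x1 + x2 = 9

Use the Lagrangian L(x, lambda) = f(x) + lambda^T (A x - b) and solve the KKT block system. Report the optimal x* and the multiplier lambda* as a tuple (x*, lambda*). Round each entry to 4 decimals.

Form the Lagrangian:
  L(x, lambda) = (1/2) x^T Q x + c^T x + lambda^T (A x - b)
Stationarity (grad_x L = 0): Q x + c + A^T lambda = 0.
Primal feasibility: A x = b.

This gives the KKT block system:
  [ Q   A^T ] [ x     ]   [-c ]
  [ A    0  ] [ lambda ] = [ b ]

Solving the linear system:
  x*      = (-2.5847, 1.2458, 0.3917)
  lambda* = (-2.2298)
  f(x*)   = 2.604

x* = (-2.5847, 1.2458, 0.3917), lambda* = (-2.2298)


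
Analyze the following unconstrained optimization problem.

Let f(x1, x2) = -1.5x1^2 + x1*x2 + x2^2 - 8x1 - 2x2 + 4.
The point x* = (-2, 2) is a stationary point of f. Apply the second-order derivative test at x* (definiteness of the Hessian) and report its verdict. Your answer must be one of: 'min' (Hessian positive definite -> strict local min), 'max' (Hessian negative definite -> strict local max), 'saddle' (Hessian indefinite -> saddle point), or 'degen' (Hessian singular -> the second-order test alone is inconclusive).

Compute the Hessian H = grad^2 f:
  H = [[-3, 1], [1, 2]]
Verify stationarity: grad f(x*) = H x* + g = (0, 0).
Eigenvalues of H: -3.1926, 2.1926.
Eigenvalues have mixed signs, so H is indefinite -> x* is a saddle point.

saddle


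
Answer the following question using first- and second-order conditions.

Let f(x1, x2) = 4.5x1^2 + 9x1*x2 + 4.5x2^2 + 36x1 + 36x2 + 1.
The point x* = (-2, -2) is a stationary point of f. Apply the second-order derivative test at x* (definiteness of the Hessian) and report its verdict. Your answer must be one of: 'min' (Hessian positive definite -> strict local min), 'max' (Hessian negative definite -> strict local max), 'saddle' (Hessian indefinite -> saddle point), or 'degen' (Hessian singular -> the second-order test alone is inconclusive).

Compute the Hessian H = grad^2 f:
  H = [[9, 9], [9, 9]]
Verify stationarity: grad f(x*) = H x* + g = (0, 0).
Eigenvalues of H: 0, 18.
H has a zero eigenvalue (singular; positive semidefinite but not definite), so H is neither positive definite, negative definite, nor indefinite. The second-order test alone is inconclusive -> degen.
(Indeed, f is constant along the null direction of H through x*, so x* is not a strict local extremum.)

degen


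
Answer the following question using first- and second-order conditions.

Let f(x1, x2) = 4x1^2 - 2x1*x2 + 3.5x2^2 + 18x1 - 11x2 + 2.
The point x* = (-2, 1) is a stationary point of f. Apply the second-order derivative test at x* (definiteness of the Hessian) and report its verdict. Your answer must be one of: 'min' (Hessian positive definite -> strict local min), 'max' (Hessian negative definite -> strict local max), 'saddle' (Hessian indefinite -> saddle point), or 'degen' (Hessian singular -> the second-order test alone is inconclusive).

Compute the Hessian H = grad^2 f:
  H = [[8, -2], [-2, 7]]
Verify stationarity: grad f(x*) = H x* + g = (0, 0).
Eigenvalues of H: 5.4384, 9.5616.
Both eigenvalues > 0, so H is positive definite -> x* is a strict local min.

min


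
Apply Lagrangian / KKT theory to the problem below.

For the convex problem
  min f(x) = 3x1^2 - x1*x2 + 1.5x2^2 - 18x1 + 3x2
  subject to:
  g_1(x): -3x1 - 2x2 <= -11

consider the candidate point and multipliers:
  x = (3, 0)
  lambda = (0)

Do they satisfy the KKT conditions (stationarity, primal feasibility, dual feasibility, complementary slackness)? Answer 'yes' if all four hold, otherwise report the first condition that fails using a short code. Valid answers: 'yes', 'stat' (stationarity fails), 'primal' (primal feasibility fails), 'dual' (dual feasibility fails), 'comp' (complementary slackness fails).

Gradient of f: grad f(x) = Q x + c = (0, 0)
Constraint values g_i(x) = a_i^T x - b_i:
  g_1((3, 0)) = 2
Stationarity residual: grad f(x) + sum_i lambda_i a_i = (0, 0)
  -> stationarity OK
Primal feasibility (all g_i <= 0): FAILS
Dual feasibility (all lambda_i >= 0): OK
Complementary slackness (lambda_i * g_i(x) = 0 for all i): OK

Verdict: the first failing condition is primal_feasibility -> primal.

primal


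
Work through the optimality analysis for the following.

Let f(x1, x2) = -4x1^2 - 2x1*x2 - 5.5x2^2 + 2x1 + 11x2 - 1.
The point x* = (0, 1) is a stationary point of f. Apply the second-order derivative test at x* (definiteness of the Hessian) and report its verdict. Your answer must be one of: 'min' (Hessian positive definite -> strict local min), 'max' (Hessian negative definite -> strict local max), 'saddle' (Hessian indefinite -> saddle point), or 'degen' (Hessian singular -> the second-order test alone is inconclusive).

Compute the Hessian H = grad^2 f:
  H = [[-8, -2], [-2, -11]]
Verify stationarity: grad f(x*) = H x* + g = (0, 0).
Eigenvalues of H: -12, -7.
Both eigenvalues < 0, so H is negative definite -> x* is a strict local max.

max


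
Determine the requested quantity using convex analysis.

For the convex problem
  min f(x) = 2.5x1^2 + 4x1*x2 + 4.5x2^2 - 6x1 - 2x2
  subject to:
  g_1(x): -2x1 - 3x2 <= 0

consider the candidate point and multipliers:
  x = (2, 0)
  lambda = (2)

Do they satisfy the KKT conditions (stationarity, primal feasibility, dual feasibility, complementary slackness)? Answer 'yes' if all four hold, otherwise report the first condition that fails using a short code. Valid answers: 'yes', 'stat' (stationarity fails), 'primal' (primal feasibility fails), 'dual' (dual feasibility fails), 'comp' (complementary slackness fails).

Gradient of f: grad f(x) = Q x + c = (4, 6)
Constraint values g_i(x) = a_i^T x - b_i:
  g_1((2, 0)) = -4
Stationarity residual: grad f(x) + sum_i lambda_i a_i = (0, 0)
  -> stationarity OK
Primal feasibility (all g_i <= 0): OK
Dual feasibility (all lambda_i >= 0): OK
Complementary slackness (lambda_i * g_i(x) = 0 for all i): FAILS

Verdict: the first failing condition is complementary_slackness -> comp.

comp


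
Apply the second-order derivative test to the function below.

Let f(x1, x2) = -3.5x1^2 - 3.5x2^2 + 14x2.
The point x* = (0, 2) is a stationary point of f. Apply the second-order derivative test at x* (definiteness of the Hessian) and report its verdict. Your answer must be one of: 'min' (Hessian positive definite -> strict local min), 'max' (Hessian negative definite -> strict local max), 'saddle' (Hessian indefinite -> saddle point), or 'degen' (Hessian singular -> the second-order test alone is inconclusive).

Compute the Hessian H = grad^2 f:
  H = [[-7, 0], [0, -7]]
Verify stationarity: grad f(x*) = H x* + g = (0, 0).
Eigenvalues of H: -7, -7.
Both eigenvalues < 0, so H is negative definite -> x* is a strict local max.

max


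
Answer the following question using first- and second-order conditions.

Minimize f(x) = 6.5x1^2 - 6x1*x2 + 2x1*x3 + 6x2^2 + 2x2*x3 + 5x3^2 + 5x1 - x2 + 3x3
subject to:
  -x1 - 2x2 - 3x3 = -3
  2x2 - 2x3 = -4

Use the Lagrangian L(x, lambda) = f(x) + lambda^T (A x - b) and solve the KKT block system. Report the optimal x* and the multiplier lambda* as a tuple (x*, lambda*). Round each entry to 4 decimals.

Form the Lagrangian:
  L(x, lambda) = (1/2) x^T Q x + c^T x + lambda^T (A x - b)
Stationarity (grad_x L = 0): Q x + c + A^T lambda = 0.
Primal feasibility: A x = b.

This gives the KKT block system:
  [ Q   A^T ] [ x     ]   [-c ]
  [ A    0  ] [ lambda ] = [ b ]

Solving the linear system:
  x*      = (-0.5959, -0.4808, 1.5192)
  lambda* = (3.1765, 3.2545)
  f(x*)   = 12.3031

x* = (-0.5959, -0.4808, 1.5192), lambda* = (3.1765, 3.2545)


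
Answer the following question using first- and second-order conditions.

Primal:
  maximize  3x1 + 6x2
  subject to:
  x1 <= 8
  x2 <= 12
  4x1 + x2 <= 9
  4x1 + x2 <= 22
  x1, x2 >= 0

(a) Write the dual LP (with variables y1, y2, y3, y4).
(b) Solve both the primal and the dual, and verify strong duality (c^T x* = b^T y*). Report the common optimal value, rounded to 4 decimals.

The standard primal-dual pair for 'max c^T x s.t. A x <= b, x >= 0' is:
  Dual:  min b^T y  s.t.  A^T y >= c,  y >= 0.

So the dual LP is:
  minimize  8y1 + 12y2 + 9y3 + 22y4
  subject to:
    y1 + 4y3 + 4y4 >= 3
    y2 + y3 + y4 >= 6
    y1, y2, y3, y4 >= 0

Solving the primal: x* = (0, 9).
  primal value c^T x* = 54.
Solving the dual: y* = (0, 0, 6, 0).
  dual value b^T y* = 54.
Strong duality: c^T x* = b^T y*. Confirmed.

54


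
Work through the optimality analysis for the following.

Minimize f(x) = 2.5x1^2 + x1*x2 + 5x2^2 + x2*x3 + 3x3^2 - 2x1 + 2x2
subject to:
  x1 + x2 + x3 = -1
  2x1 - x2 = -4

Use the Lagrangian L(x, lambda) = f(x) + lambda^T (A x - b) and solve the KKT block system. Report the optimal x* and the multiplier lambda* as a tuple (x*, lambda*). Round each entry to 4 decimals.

Form the Lagrangian:
  L(x, lambda) = (1/2) x^T Q x + c^T x + lambda^T (A x - b)
Stationarity (grad_x L = 0): Q x + c + A^T lambda = 0.
Primal feasibility: A x = b.

This gives the KKT block system:
  [ Q   A^T ] [ x     ]   [-c ]
  [ A    0  ] [ lambda ] = [ b ]

Solving the linear system:
  x*      = (-1.6923, 0.6154, 0.0769)
  lambda* = (-1.0769, 5.4615)
  f(x*)   = 12.6923

x* = (-1.6923, 0.6154, 0.0769), lambda* = (-1.0769, 5.4615)


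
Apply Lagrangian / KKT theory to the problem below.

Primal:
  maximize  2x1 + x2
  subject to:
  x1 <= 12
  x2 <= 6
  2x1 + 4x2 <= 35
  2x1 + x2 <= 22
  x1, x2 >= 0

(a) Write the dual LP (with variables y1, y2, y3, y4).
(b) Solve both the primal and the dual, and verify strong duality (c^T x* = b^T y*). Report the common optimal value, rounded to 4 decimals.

The standard primal-dual pair for 'max c^T x s.t. A x <= b, x >= 0' is:
  Dual:  min b^T y  s.t.  A^T y >= c,  y >= 0.

So the dual LP is:
  minimize  12y1 + 6y2 + 35y3 + 22y4
  subject to:
    y1 + 2y3 + 2y4 >= 2
    y2 + 4y3 + y4 >= 1
    y1, y2, y3, y4 >= 0

Solving the primal: x* = (8.8333, 4.3333).
  primal value c^T x* = 22.
Solving the dual: y* = (0, 0, 0, 1).
  dual value b^T y* = 22.
Strong duality: c^T x* = b^T y*. Confirmed.

22


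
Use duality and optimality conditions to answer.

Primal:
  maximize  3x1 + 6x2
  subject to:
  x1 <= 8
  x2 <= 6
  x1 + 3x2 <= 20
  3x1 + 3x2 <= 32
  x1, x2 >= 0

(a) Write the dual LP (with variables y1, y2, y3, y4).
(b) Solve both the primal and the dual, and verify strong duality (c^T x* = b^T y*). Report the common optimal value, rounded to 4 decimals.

The standard primal-dual pair for 'max c^T x s.t. A x <= b, x >= 0' is:
  Dual:  min b^T y  s.t.  A^T y >= c,  y >= 0.

So the dual LP is:
  minimize  8y1 + 6y2 + 20y3 + 32y4
  subject to:
    y1 + y3 + 3y4 >= 3
    y2 + 3y3 + 3y4 >= 6
    y1, y2, y3, y4 >= 0

Solving the primal: x* = (6, 4.6667).
  primal value c^T x* = 46.
Solving the dual: y* = (0, 0, 1.5, 0.5).
  dual value b^T y* = 46.
Strong duality: c^T x* = b^T y*. Confirmed.

46


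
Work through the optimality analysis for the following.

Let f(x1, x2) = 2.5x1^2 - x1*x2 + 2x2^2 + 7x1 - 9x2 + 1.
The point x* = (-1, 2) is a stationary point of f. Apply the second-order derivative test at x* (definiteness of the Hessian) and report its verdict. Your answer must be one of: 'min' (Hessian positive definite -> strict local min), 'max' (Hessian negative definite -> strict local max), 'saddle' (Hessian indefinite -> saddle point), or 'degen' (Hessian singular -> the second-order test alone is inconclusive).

Compute the Hessian H = grad^2 f:
  H = [[5, -1], [-1, 4]]
Verify stationarity: grad f(x*) = H x* + g = (0, 0).
Eigenvalues of H: 3.382, 5.618.
Both eigenvalues > 0, so H is positive definite -> x* is a strict local min.

min


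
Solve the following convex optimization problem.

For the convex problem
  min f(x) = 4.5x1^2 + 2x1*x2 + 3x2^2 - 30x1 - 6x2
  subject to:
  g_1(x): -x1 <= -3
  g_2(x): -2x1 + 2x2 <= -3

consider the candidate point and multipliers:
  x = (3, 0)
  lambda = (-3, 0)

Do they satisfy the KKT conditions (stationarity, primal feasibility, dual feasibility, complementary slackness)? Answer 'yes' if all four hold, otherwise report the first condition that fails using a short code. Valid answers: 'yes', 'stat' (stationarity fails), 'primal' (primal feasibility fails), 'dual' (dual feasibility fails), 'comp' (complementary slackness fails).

Gradient of f: grad f(x) = Q x + c = (-3, 0)
Constraint values g_i(x) = a_i^T x - b_i:
  g_1((3, 0)) = 0
  g_2((3, 0)) = -3
Stationarity residual: grad f(x) + sum_i lambda_i a_i = (0, 0)
  -> stationarity OK
Primal feasibility (all g_i <= 0): OK
Dual feasibility (all lambda_i >= 0): FAILS
Complementary slackness (lambda_i * g_i(x) = 0 for all i): OK

Verdict: the first failing condition is dual_feasibility -> dual.

dual


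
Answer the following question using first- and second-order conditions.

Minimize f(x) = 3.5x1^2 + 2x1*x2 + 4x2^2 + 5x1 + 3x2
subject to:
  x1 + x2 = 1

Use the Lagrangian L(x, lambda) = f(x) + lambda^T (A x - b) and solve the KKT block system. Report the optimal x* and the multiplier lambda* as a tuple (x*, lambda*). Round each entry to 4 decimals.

Form the Lagrangian:
  L(x, lambda) = (1/2) x^T Q x + c^T x + lambda^T (A x - b)
Stationarity (grad_x L = 0): Q x + c + A^T lambda = 0.
Primal feasibility: A x = b.

This gives the KKT block system:
  [ Q   A^T ] [ x     ]   [-c ]
  [ A    0  ] [ lambda ] = [ b ]

Solving the linear system:
  x*      = (0.3636, 0.6364)
  lambda* = (-8.8182)
  f(x*)   = 6.2727

x* = (0.3636, 0.6364), lambda* = (-8.8182)


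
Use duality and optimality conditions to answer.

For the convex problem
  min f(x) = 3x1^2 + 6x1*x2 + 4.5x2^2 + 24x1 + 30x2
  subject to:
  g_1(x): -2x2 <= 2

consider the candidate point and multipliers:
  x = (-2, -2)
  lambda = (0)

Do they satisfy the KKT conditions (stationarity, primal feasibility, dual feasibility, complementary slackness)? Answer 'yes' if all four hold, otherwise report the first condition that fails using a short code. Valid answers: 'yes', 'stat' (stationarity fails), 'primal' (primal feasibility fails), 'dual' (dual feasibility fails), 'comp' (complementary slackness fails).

Gradient of f: grad f(x) = Q x + c = (0, 0)
Constraint values g_i(x) = a_i^T x - b_i:
  g_1((-2, -2)) = 2
Stationarity residual: grad f(x) + sum_i lambda_i a_i = (0, 0)
  -> stationarity OK
Primal feasibility (all g_i <= 0): FAILS
Dual feasibility (all lambda_i >= 0): OK
Complementary slackness (lambda_i * g_i(x) = 0 for all i): OK

Verdict: the first failing condition is primal_feasibility -> primal.

primal


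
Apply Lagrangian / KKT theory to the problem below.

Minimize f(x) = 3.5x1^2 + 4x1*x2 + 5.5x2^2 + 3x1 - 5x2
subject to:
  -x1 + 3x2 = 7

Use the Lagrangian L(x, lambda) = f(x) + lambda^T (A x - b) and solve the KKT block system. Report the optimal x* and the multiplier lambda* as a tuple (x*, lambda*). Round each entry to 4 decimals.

Form the Lagrangian:
  L(x, lambda) = (1/2) x^T Q x + c^T x + lambda^T (A x - b)
Stationarity (grad_x L = 0): Q x + c + A^T lambda = 0.
Primal feasibility: A x = b.

This gives the KKT block system:
  [ Q   A^T ] [ x     ]   [-c ]
  [ A    0  ] [ lambda ] = [ b ]

Solving the linear system:
  x*      = (-1.7653, 1.7449)
  lambda* = (-2.3776)
  f(x*)   = 1.3112

x* = (-1.7653, 1.7449), lambda* = (-2.3776)


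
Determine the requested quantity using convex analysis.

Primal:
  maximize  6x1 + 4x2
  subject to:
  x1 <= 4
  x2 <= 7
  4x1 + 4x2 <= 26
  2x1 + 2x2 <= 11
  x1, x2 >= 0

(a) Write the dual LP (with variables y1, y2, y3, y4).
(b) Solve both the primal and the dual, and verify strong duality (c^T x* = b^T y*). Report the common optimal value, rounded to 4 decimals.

The standard primal-dual pair for 'max c^T x s.t. A x <= b, x >= 0' is:
  Dual:  min b^T y  s.t.  A^T y >= c,  y >= 0.

So the dual LP is:
  minimize  4y1 + 7y2 + 26y3 + 11y4
  subject to:
    y1 + 4y3 + 2y4 >= 6
    y2 + 4y3 + 2y4 >= 4
    y1, y2, y3, y4 >= 0

Solving the primal: x* = (4, 1.5).
  primal value c^T x* = 30.
Solving the dual: y* = (2, 0, 0, 2).
  dual value b^T y* = 30.
Strong duality: c^T x* = b^T y*. Confirmed.

30


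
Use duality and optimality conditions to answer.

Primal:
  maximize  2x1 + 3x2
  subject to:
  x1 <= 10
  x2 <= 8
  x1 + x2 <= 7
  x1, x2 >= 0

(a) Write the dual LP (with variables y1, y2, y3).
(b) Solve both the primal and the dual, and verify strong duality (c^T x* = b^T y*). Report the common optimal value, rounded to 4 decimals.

The standard primal-dual pair for 'max c^T x s.t. A x <= b, x >= 0' is:
  Dual:  min b^T y  s.t.  A^T y >= c,  y >= 0.

So the dual LP is:
  minimize  10y1 + 8y2 + 7y3
  subject to:
    y1 + y3 >= 2
    y2 + y3 >= 3
    y1, y2, y3 >= 0

Solving the primal: x* = (0, 7).
  primal value c^T x* = 21.
Solving the dual: y* = (0, 0, 3).
  dual value b^T y* = 21.
Strong duality: c^T x* = b^T y*. Confirmed.

21


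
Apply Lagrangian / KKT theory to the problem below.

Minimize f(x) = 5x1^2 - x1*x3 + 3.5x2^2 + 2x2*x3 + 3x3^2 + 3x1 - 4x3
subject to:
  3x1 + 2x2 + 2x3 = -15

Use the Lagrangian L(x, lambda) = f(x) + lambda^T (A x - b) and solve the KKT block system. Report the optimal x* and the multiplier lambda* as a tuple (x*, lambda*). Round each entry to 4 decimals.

Form the Lagrangian:
  L(x, lambda) = (1/2) x^T Q x + c^T x + lambda^T (A x - b)
Stationarity (grad_x L = 0): Q x + c + A^T lambda = 0.
Primal feasibility: A x = b.

This gives the KKT block system:
  [ Q   A^T ] [ x     ]   [-c ]
  [ A    0  ] [ lambda ] = [ b ]

Solving the linear system:
  x*      = (-2.7335, -1.6517, -1.748)
  lambda* = (7.529)
  f(x*)   = 55.8635

x* = (-2.7335, -1.6517, -1.748), lambda* = (7.529)


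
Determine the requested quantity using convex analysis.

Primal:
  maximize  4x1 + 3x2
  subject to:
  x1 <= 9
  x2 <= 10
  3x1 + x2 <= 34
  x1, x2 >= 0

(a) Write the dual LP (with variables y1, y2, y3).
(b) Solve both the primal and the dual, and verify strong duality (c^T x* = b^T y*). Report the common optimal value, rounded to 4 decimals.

The standard primal-dual pair for 'max c^T x s.t. A x <= b, x >= 0' is:
  Dual:  min b^T y  s.t.  A^T y >= c,  y >= 0.

So the dual LP is:
  minimize  9y1 + 10y2 + 34y3
  subject to:
    y1 + 3y3 >= 4
    y2 + y3 >= 3
    y1, y2, y3 >= 0

Solving the primal: x* = (8, 10).
  primal value c^T x* = 62.
Solving the dual: y* = (0, 1.6667, 1.3333).
  dual value b^T y* = 62.
Strong duality: c^T x* = b^T y*. Confirmed.

62


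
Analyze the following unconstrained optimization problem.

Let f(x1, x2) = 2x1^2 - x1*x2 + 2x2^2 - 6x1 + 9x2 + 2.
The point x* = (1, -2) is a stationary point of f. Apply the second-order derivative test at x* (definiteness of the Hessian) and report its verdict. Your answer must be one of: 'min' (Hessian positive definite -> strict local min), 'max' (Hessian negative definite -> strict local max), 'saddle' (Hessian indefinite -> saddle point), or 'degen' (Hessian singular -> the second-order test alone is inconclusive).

Compute the Hessian H = grad^2 f:
  H = [[4, -1], [-1, 4]]
Verify stationarity: grad f(x*) = H x* + g = (0, 0).
Eigenvalues of H: 3, 5.
Both eigenvalues > 0, so H is positive definite -> x* is a strict local min.

min


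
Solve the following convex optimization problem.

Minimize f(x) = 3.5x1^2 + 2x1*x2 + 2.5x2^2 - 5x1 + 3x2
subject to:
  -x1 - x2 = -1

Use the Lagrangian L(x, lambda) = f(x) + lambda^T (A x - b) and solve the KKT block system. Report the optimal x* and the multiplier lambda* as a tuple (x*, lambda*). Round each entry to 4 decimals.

Form the Lagrangian:
  L(x, lambda) = (1/2) x^T Q x + c^T x + lambda^T (A x - b)
Stationarity (grad_x L = 0): Q x + c + A^T lambda = 0.
Primal feasibility: A x = b.

This gives the KKT block system:
  [ Q   A^T ] [ x     ]   [-c ]
  [ A    0  ] [ lambda ] = [ b ]

Solving the linear system:
  x*      = (1.375, -0.375)
  lambda* = (3.875)
  f(x*)   = -2.0625

x* = (1.375, -0.375), lambda* = (3.875)


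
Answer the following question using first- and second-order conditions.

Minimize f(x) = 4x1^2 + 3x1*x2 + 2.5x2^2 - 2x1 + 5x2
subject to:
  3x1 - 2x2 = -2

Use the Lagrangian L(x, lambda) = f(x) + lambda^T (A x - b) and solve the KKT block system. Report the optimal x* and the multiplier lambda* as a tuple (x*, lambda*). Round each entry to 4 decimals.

Form the Lagrangian:
  L(x, lambda) = (1/2) x^T Q x + c^T x + lambda^T (A x - b)
Stationarity (grad_x L = 0): Q x + c + A^T lambda = 0.
Primal feasibility: A x = b.

This gives the KKT block system:
  [ Q   A^T ] [ x     ]   [-c ]
  [ A    0  ] [ lambda ] = [ b ]

Solving the linear system:
  x*      = (-0.5664, 0.1504)
  lambda* = (2.0265)
  f(x*)   = 2.969

x* = (-0.5664, 0.1504), lambda* = (2.0265)


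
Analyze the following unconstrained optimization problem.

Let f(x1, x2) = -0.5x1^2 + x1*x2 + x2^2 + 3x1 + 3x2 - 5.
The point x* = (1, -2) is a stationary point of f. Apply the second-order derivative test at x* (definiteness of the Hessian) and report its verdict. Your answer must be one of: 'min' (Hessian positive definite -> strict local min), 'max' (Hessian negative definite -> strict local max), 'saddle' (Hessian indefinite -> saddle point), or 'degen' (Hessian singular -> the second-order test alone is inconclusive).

Compute the Hessian H = grad^2 f:
  H = [[-1, 1], [1, 2]]
Verify stationarity: grad f(x*) = H x* + g = (0, 0).
Eigenvalues of H: -1.3028, 2.3028.
Eigenvalues have mixed signs, so H is indefinite -> x* is a saddle point.

saddle


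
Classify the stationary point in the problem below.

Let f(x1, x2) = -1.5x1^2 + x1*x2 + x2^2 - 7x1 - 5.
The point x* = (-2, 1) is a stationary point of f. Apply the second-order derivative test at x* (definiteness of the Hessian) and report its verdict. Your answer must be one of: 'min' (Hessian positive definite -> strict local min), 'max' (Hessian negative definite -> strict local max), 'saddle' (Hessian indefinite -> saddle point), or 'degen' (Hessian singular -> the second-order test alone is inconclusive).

Compute the Hessian H = grad^2 f:
  H = [[-3, 1], [1, 2]]
Verify stationarity: grad f(x*) = H x* + g = (0, 0).
Eigenvalues of H: -3.1926, 2.1926.
Eigenvalues have mixed signs, so H is indefinite -> x* is a saddle point.

saddle


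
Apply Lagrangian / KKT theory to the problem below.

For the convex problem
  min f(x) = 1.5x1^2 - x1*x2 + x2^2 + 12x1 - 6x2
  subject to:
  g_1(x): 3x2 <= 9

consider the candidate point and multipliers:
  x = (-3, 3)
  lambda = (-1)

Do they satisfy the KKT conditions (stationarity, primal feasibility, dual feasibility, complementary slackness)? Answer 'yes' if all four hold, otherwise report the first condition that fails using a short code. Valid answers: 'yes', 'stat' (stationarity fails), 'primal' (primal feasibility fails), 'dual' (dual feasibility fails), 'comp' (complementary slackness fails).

Gradient of f: grad f(x) = Q x + c = (0, 3)
Constraint values g_i(x) = a_i^T x - b_i:
  g_1((-3, 3)) = 0
Stationarity residual: grad f(x) + sum_i lambda_i a_i = (0, 0)
  -> stationarity OK
Primal feasibility (all g_i <= 0): OK
Dual feasibility (all lambda_i >= 0): FAILS
Complementary slackness (lambda_i * g_i(x) = 0 for all i): OK

Verdict: the first failing condition is dual_feasibility -> dual.

dual


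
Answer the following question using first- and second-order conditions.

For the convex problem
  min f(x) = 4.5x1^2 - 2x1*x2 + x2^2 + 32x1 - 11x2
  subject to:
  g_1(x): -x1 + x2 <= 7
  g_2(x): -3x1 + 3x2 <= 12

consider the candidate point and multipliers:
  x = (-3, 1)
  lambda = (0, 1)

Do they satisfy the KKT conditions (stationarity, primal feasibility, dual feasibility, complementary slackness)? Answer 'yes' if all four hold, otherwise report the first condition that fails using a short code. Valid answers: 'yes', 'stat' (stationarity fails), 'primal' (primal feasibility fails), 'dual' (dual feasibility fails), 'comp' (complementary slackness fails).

Gradient of f: grad f(x) = Q x + c = (3, -3)
Constraint values g_i(x) = a_i^T x - b_i:
  g_1((-3, 1)) = -3
  g_2((-3, 1)) = 0
Stationarity residual: grad f(x) + sum_i lambda_i a_i = (0, 0)
  -> stationarity OK
Primal feasibility (all g_i <= 0): OK
Dual feasibility (all lambda_i >= 0): OK
Complementary slackness (lambda_i * g_i(x) = 0 for all i): OK

Verdict: yes, KKT holds.

yes


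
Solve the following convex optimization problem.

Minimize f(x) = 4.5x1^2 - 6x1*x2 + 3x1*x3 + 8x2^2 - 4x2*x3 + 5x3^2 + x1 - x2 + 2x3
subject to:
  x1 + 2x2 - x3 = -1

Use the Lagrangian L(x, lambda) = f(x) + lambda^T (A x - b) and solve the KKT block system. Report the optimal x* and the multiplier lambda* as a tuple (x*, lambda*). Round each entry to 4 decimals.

Form the Lagrangian:
  L(x, lambda) = (1/2) x^T Q x + c^T x + lambda^T (A x - b)
Stationarity (grad_x L = 0): Q x + c + A^T lambda = 0.
Primal feasibility: A x = b.

This gives the KKT block system:
  [ Q   A^T ] [ x     ]   [-c ]
  [ A    0  ] [ lambda ] = [ b ]

Solving the linear system:
  x*      = (-0.4516, -0.2944, -0.0403)
  lambda* = (1.4194)
  f(x*)   = 0.5907

x* = (-0.4516, -0.2944, -0.0403), lambda* = (1.4194)


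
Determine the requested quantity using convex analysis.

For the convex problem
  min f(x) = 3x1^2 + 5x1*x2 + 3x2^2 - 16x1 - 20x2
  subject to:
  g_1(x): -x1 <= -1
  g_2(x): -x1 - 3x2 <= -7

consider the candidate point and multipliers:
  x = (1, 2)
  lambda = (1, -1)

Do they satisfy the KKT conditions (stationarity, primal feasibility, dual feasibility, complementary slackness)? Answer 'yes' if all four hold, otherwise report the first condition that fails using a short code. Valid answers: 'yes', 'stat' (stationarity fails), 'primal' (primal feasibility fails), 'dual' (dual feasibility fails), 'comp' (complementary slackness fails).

Gradient of f: grad f(x) = Q x + c = (0, -3)
Constraint values g_i(x) = a_i^T x - b_i:
  g_1((1, 2)) = 0
  g_2((1, 2)) = 0
Stationarity residual: grad f(x) + sum_i lambda_i a_i = (0, 0)
  -> stationarity OK
Primal feasibility (all g_i <= 0): OK
Dual feasibility (all lambda_i >= 0): FAILS
Complementary slackness (lambda_i * g_i(x) = 0 for all i): OK

Verdict: the first failing condition is dual_feasibility -> dual.

dual


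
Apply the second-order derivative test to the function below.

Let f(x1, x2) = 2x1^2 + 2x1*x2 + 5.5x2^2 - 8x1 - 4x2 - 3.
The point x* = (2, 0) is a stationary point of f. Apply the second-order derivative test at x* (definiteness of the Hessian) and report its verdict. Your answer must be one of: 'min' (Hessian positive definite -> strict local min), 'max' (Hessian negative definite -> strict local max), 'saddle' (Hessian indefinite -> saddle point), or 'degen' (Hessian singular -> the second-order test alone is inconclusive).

Compute the Hessian H = grad^2 f:
  H = [[4, 2], [2, 11]]
Verify stationarity: grad f(x*) = H x* + g = (0, 0).
Eigenvalues of H: 3.4689, 11.5311.
Both eigenvalues > 0, so H is positive definite -> x* is a strict local min.

min


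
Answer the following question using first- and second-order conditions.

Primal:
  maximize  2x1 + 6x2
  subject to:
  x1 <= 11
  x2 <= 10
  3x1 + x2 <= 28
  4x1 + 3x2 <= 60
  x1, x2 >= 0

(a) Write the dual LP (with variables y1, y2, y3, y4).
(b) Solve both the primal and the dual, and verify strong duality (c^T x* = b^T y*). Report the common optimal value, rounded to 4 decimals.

The standard primal-dual pair for 'max c^T x s.t. A x <= b, x >= 0' is:
  Dual:  min b^T y  s.t.  A^T y >= c,  y >= 0.

So the dual LP is:
  minimize  11y1 + 10y2 + 28y3 + 60y4
  subject to:
    y1 + 3y3 + 4y4 >= 2
    y2 + y3 + 3y4 >= 6
    y1, y2, y3, y4 >= 0

Solving the primal: x* = (6, 10).
  primal value c^T x* = 72.
Solving the dual: y* = (0, 5.3333, 0.6667, 0).
  dual value b^T y* = 72.
Strong duality: c^T x* = b^T y*. Confirmed.

72
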